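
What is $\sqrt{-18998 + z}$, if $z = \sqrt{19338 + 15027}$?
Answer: $\sqrt{-18998 + \sqrt{34365}} \approx 137.16 i$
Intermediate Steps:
$z = \sqrt{34365} \approx 185.38$
$\sqrt{-18998 + z} = \sqrt{-18998 + \sqrt{34365}}$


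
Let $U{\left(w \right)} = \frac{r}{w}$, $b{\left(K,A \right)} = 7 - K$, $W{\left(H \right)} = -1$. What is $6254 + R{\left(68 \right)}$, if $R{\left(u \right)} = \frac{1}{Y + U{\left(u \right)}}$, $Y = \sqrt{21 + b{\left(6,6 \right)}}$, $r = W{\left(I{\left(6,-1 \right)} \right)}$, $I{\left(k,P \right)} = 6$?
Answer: $\frac{636200726}{101727} + \frac{4624 \sqrt{22}}{101727} \approx 6254.2$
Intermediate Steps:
$r = -1$
$Y = \sqrt{22}$ ($Y = \sqrt{21 + \left(7 - 6\right)} = \sqrt{21 + 1} = \sqrt{22} \approx 4.6904$)
$U{\left(w \right)} = - \frac{1}{w}$
$R{\left(u \right)} = \frac{1}{\sqrt{22} - \frac{1}{u}}$
$6254 + R{\left(68 \right)} = 6254 + \frac{68}{-1 + 68 \sqrt{22}}$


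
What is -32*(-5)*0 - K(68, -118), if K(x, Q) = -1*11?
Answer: 11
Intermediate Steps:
K(x, Q) = -11
-32*(-5)*0 - K(68, -118) = -32*(-5)*0 - 1*(-11) = 160*0 + 11 = 0 + 11 = 11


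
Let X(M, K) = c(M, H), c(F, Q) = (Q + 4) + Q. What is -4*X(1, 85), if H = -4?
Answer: 16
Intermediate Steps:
c(F, Q) = 4 + 2*Q (c(F, Q) = (4 + Q) + Q = 4 + 2*Q)
X(M, K) = -4 (X(M, K) = 4 + 2*(-4) = 4 - 8 = -4)
-4*X(1, 85) = -4*(-4) = 16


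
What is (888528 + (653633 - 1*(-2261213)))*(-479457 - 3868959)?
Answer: -16538652355584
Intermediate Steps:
(888528 + (653633 - 1*(-2261213)))*(-479457 - 3868959) = (888528 + (653633 + 2261213))*(-4348416) = (888528 + 2914846)*(-4348416) = 3803374*(-4348416) = -16538652355584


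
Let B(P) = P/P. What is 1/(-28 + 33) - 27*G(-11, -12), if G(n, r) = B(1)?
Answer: -134/5 ≈ -26.800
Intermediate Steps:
B(P) = 1
G(n, r) = 1
1/(-28 + 33) - 27*G(-11, -12) = 1/(-28 + 33) - 27*1 = 1/5 - 27 = ⅕ - 27 = -134/5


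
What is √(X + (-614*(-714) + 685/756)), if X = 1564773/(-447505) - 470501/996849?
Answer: √348961953591548054983049087865/892189823490 ≈ 662.11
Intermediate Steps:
X = -1770393950282/446094911745 (X = 1564773*(-1/447505) - 470501*1/996849 = -1564773/447505 - 470501/996849 = -1770393950282/446094911745 ≈ -3.9686)
√(X + (-614*(-714) + 685/756)) = √(-1770393950282/446094911745 + (-614*(-714) + 685/756)) = √(-1770393950282/446094911745 + (438396 + 685*(1/756))) = √(-1770393950282/446094911745 + (438396 + 685/756)) = √(-1770393950282/446094911745 + 331428061/756) = √(2346778304821985131/5353138940940) = √348961953591548054983049087865/892189823490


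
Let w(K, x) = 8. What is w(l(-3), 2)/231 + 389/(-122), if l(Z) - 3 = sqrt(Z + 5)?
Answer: -88883/28182 ≈ -3.1539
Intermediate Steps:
l(Z) = 3 + sqrt(5 + Z) (l(Z) = 3 + sqrt(Z + 5) = 3 + sqrt(5 + Z))
w(l(-3), 2)/231 + 389/(-122) = 8/231 + 389/(-122) = 8*(1/231) + 389*(-1/122) = 8/231 - 389/122 = -88883/28182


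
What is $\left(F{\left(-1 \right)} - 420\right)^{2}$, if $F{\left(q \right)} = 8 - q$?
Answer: $168921$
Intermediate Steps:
$\left(F{\left(-1 \right)} - 420\right)^{2} = \left(\left(8 - -1\right) - 420\right)^{2} = \left(\left(8 + 1\right) - 420\right)^{2} = \left(9 - 420\right)^{2} = \left(-411\right)^{2} = 168921$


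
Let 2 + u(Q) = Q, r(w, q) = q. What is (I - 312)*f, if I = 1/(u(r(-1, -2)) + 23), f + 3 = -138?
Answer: 835707/19 ≈ 43985.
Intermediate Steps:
f = -141 (f = -3 - 138 = -141)
u(Q) = -2 + Q
I = 1/19 (I = 1/((-2 - 2) + 23) = 1/(-4 + 23) = 1/19 ≈ 0.052632)
(I - 312)*f = (1/19 - 312)*(-141) = -5927/19*(-141) = 835707/19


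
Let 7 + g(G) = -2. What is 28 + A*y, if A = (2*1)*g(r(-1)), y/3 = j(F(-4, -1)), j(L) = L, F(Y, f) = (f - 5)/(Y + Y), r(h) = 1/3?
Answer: -25/2 ≈ -12.500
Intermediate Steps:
r(h) = 1/3
F(Y, f) = (-5 + f)/(2*Y) (F(Y, f) = (-5 + f)/((2*Y)) = (-5 + f)*(1/(2*Y)) = (-5 + f)/(2*Y))
g(G) = -9 (g(G) = -7 - 2 = -9)
y = 9/4 (y = 3*((1/2)*(-5 - 1)/(-4)) = 3*((1/2)*(-1/4)*(-6)) = 3*(3/4) = 9/4 ≈ 2.2500)
A = -18 (A = (2*1)*(-9) = 2*(-9) = -18)
28 + A*y = 28 - 18*9/4 = 28 - 81/2 = -25/2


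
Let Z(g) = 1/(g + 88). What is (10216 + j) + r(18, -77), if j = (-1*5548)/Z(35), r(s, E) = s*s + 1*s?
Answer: -671846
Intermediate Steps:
Z(g) = 1/(88 + g)
r(s, E) = s + s² (r(s, E) = s² + s = s + s²)
j = -682404 (j = (-1*5548)/(1/(88 + 35)) = -5548/(1/123) = -5548/1/123 = -5548*123 = -682404)
(10216 + j) + r(18, -77) = (10216 - 682404) + 18*(1 + 18) = -672188 + 18*19 = -672188 + 342 = -671846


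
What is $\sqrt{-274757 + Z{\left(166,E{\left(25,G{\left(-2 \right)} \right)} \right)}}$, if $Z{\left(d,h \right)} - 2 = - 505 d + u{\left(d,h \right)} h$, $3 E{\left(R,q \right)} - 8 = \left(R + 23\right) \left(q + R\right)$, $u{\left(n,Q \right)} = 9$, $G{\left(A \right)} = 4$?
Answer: $i \sqrt{354385} \approx 595.3 i$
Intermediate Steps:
$E{\left(R,q \right)} = \frac{8}{3} + \frac{\left(23 + R\right) \left(R + q\right)}{3}$ ($E{\left(R,q \right)} = \frac{8}{3} + \frac{\left(R + 23\right) \left(q + R\right)}{3} = \frac{8}{3} + \frac{\left(23 + R\right) \left(R + q\right)}{3}$)
$Z{\left(d,h \right)} = 2 - 505 d + 9 h$ ($Z{\left(d,h \right)} = 2 - \left(- 9 h + 505 d\right) = 2 - 505 d + 9 h$)
$\sqrt{-274757 + Z{\left(166,E{\left(25,G{\left(-2 \right)} \right)} \right)}} = \sqrt{-274757 + \left(2 - 83830 + 9 \left(\frac{8}{3} + \frac{25^{2}}{3} + \frac{23}{3} \cdot 25 + \frac{23}{3} \cdot 4 + \frac{1}{3} \cdot 25 \cdot 4\right)\right)} = \sqrt{-274757 + \left(2 - 83830 + 9 \left(\frac{8}{3} + \frac{1}{3} \cdot 625 + \frac{575}{3} + \frac{92}{3} + \frac{100}{3}\right)\right)} = \sqrt{-274757 + \left(2 - 83830 + 9 \left(\frac{8}{3} + \frac{625}{3} + \frac{575}{3} + \frac{92}{3} + \frac{100}{3}\right)\right)} = \sqrt{-274757 + \left(2 - 83830 + 9 \cdot \frac{1400}{3}\right)} = \sqrt{-274757 + \left(2 - 83830 + 4200\right)} = \sqrt{-274757 - 79628} = \sqrt{-354385} = i \sqrt{354385}$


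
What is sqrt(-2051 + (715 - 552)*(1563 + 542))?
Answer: 6*sqrt(9474) ≈ 584.01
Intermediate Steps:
sqrt(-2051 + (715 - 552)*(1563 + 542)) = sqrt(-2051 + 163*2105) = sqrt(-2051 + 343115) = sqrt(341064) = 6*sqrt(9474)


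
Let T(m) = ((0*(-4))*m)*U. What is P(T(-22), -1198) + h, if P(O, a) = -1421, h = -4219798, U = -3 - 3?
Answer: -4221219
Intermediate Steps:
U = -6
T(m) = 0 (T(m) = ((0*(-4))*m)*(-6) = (0*m)*(-6) = 0*(-6) = 0)
P(T(-22), -1198) + h = -1421 - 4219798 = -4221219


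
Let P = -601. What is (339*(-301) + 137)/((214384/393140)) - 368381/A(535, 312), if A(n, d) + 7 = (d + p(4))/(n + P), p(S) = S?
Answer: -1622230861361/10424422 ≈ -1.5562e+5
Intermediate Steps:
A(n, d) = -7 + (4 + d)/(-601 + n) (A(n, d) = -7 + (d + 4)/(n - 601) = -7 + (4 + d)/(-601 + n))
(339*(-301) + 137)/((214384/393140)) - 368381/A(535, 312) = (339*(-301) + 137)/((214384/393140)) - 368381*(-601 + 535)/(4211 + 312 - 7*535) = (-102039 + 137)/((214384*(1/393140))) - 368381*(-66/(4211 + 312 - 3745)) = -101902/53596/98285 - 368381/((-1/66*778)) = -101902*98285/53596 - 368381/(-389/33) = -5007719035/26798 - 368381*(-33/389) = -5007719035/26798 + 12156573/389 = -1622230861361/10424422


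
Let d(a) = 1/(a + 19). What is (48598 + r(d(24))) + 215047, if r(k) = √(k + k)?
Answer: 263645 + √86/43 ≈ 2.6365e+5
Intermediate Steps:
d(a) = 1/(19 + a)
r(k) = √2*√k (r(k) = √(2*k) = √2*√k)
(48598 + r(d(24))) + 215047 = (48598 + √2*√(1/(19 + 24))) + 215047 = (48598 + √2*√(1/43)) + 215047 = (48598 + √2*(√43/43)) + 215047 = (48598 + √86/43) + 215047 = 263645 + √86/43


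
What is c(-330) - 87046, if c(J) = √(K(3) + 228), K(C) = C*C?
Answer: -87046 + √237 ≈ -87031.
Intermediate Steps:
K(C) = C²
c(J) = √237 (c(J) = √(3² + 228) = √(9 + 228) = √237)
c(-330) - 87046 = √237 - 87046 = -87046 + √237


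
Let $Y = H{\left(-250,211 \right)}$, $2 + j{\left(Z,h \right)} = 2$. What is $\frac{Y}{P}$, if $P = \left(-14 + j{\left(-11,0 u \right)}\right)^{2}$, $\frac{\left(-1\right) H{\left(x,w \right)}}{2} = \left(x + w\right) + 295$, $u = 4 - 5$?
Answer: $- \frac{128}{49} \approx -2.6122$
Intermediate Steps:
$u = -1$ ($u = 4 - 5 = -1$)
$j{\left(Z,h \right)} = 0$ ($j{\left(Z,h \right)} = -2 + 2 = 0$)
$H{\left(x,w \right)} = -590 - 2 w - 2 x$ ($H{\left(x,w \right)} = - 2 \left(\left(x + w\right) + 295\right) = - 2 \left(\left(w + x\right) + 295\right) = - 2 \left(295 + w + x\right) = -590 - 2 w - 2 x$)
$Y = -512$ ($Y = -590 - 422 - -500 = -590 - 422 + 500 = -512$)
$P = 196$ ($P = \left(-14 + 0\right)^{2} = \left(-14\right)^{2} = 196$)
$\frac{Y}{P} = - \frac{512}{196} = \left(-512\right) \frac{1}{196} = - \frac{128}{49}$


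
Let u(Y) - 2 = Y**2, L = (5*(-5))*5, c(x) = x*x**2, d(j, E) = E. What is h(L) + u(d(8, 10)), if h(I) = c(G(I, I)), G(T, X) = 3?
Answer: 129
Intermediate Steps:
c(x) = x**3
L = -125 (L = -25*5 = -125)
u(Y) = 2 + Y**2
h(I) = 27 (h(I) = 3**3 = 27)
h(L) + u(d(8, 10)) = 27 + (2 + 10**2) = 27 + (2 + 100) = 27 + 102 = 129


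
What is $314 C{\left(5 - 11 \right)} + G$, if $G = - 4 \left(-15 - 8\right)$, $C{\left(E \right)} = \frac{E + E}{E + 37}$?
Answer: $- \frac{916}{31} \approx -29.548$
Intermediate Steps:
$C{\left(E \right)} = \frac{2 E}{37 + E}$
$G = 92$ ($G = \left(-4\right) \left(-23\right) = 92$)
$314 C{\left(5 - 11 \right)} + G = 314 \frac{2 \left(5 - 11\right)}{37 + \left(5 - 11\right)} + 92 = 314 \cdot 2 \left(-6\right) \frac{1}{37 - 6} + 92 = 314 \cdot 2 \left(-6\right) \frac{1}{31} + 92 = 314 \left(- \frac{12}{31}\right) + 92 = - \frac{3768}{31} + 92 = - \frac{916}{31}$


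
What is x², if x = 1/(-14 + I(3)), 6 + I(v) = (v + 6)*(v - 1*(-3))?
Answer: 1/1156 ≈ 0.00086505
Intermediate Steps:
I(v) = -6 + (3 + v)*(6 + v) (I(v) = -6 + (v + 6)*(v - 1*(-3)) = -6 + (6 + v)*(v + 3) = -6 + (6 + v)*(3 + v) = -6 + (3 + v)*(6 + v))
x = 1/34 (x = 1/(-14 + (12 + 3² + 9*3)) = 1/(-14 + (12 + 9 + 27)) = 1/(-14 + 48) = 1/34 ≈ 0.029412)
x² = (1/34)² = 1/1156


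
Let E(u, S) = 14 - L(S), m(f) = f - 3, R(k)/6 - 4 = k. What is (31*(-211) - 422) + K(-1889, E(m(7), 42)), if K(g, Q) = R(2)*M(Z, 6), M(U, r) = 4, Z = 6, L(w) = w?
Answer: -6819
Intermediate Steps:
R(k) = 24 + 6*k
m(f) = -3 + f
E(u, S) = 14 - S
K(g, Q) = 144 (K(g, Q) = (24 + 6*2)*4 = (24 + 12)*4 = 36*4 = 144)
(31*(-211) - 422) + K(-1889, E(m(7), 42)) = (31*(-211) - 422) + 144 = (-6541 - 422) + 144 = -6963 + 144 = -6819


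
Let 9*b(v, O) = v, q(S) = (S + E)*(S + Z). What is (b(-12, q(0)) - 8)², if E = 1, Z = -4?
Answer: 784/9 ≈ 87.111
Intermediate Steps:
q(S) = (1 + S)*(-4 + S) (q(S) = (S + 1)*(S - 4) = (1 + S)*(-4 + S))
b(v, O) = v/9
(b(-12, q(0)) - 8)² = ((⅑)*(-12) - 8)² = (-4/3 - 8)² = (-28/3)² = 784/9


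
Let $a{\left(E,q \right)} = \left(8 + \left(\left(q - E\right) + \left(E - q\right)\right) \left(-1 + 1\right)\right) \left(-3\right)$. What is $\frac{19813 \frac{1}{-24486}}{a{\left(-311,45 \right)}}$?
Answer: $\frac{19813}{587664} \approx 0.033715$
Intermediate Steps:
$a{\left(E,q \right)} = -24$ ($a{\left(E,q \right)} = \left(8 + 0 \cdot 0\right) \left(-3\right) = \left(8 + 0\right) \left(-3\right) = 8 \left(-3\right) = -24$)
$\frac{19813 \frac{1}{-24486}}{a{\left(-311,45 \right)}} = \frac{19813 \frac{1}{-24486}}{-24} = 19813 \left(- \frac{1}{24486}\right) \left(- \frac{1}{24}\right) = \left(- \frac{19813}{24486}\right) \left(- \frac{1}{24}\right) = \frac{19813}{587664}$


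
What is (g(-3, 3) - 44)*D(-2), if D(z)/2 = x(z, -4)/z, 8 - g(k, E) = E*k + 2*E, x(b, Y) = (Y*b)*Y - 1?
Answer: -1089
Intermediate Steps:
x(b, Y) = -1 + b*Y² (x(b, Y) = b*Y² - 1 = -1 + b*Y²)
g(k, E) = 8 - 2*E - E*k (g(k, E) = 8 - (E*k + 2*E) = 8 - (2*E + E*k) = 8 + (-2*E - E*k) = 8 - 2*E - E*k)
D(z) = 2*(-1 + 16*z)/z (D(z) = 2*((-1 + z*(-4)²)/z) = 2*((-1 + z*16)/z) = 2*((-1 + 16*z)/z) = 2*(-1 + 16*z)/z)
(g(-3, 3) - 44)*D(-2) = ((8 - 2*3 - 1*3*(-3)) - 44)*(32 - 2/(-2)) = ((8 - 6 + 9) - 44)*(32 - 2*(-½)) = (11 - 44)*(32 + 1) = -33*33 = -1089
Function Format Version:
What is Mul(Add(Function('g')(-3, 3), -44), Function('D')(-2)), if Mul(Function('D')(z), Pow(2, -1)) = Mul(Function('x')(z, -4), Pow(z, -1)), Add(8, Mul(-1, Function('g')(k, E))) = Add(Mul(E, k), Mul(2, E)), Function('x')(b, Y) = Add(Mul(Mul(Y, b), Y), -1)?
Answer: -1089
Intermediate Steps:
Function('x')(b, Y) = Add(-1, Mul(b, Pow(Y, 2))) (Function('x')(b, Y) = Add(Mul(b, Pow(Y, 2)), -1) = Add(-1, Mul(b, Pow(Y, 2))))
Function('g')(k, E) = Add(8, Mul(-2, E), Mul(-1, E, k)) (Function('g')(k, E) = Add(8, Mul(-1, Add(Mul(E, k), Mul(2, E)))) = Add(8, Mul(-1, Add(Mul(2, E), Mul(E, k)))) = Add(8, Add(Mul(-2, E), Mul(-1, E, k))) = Add(8, Mul(-2, E), Mul(-1, E, k)))
Function('D')(z) = Mul(2, Pow(z, -1), Add(-1, Mul(16, z))) (Function('D')(z) = Mul(2, Mul(Add(-1, Mul(z, Pow(-4, 2))), Pow(z, -1))) = Mul(2, Mul(Add(-1, Mul(z, 16)), Pow(z, -1))) = Mul(2, Mul(Add(-1, Mul(16, z)), Pow(z, -1))) = Mul(2, Mul(Pow(z, -1), Add(-1, Mul(16, z)))) = Mul(2, Pow(z, -1), Add(-1, Mul(16, z))))
Mul(Add(Function('g')(-3, 3), -44), Function('D')(-2)) = Mul(Add(Add(8, Mul(-2, 3), Mul(-1, 3, -3)), -44), Add(32, Mul(-2, Pow(-2, -1)))) = Mul(Add(Add(8, -6, 9), -44), Add(32, Mul(-2, Rational(-1, 2)))) = Mul(Add(11, -44), Add(32, 1)) = Mul(-33, 33) = -1089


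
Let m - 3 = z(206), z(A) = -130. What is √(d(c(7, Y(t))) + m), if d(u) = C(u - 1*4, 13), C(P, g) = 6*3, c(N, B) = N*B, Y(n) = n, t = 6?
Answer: I*√109 ≈ 10.44*I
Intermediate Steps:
c(N, B) = B*N
m = -127 (m = 3 - 130 = -127)
C(P, g) = 18
d(u) = 18
√(d(c(7, Y(t))) + m) = √(18 - 127) = √(-109) = I*√109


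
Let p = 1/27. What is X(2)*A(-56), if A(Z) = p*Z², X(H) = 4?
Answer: 12544/27 ≈ 464.59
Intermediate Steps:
p = 1/27 ≈ 0.037037
A(Z) = Z²/27
X(2)*A(-56) = 4*((1/27)*(-56)²) = 4*((1/27)*3136) = 4*(3136/27) = 12544/27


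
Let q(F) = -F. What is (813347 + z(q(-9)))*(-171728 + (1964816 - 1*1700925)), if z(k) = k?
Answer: 74961329028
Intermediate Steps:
(813347 + z(q(-9)))*(-171728 + (1964816 - 1*1700925)) = (813347 - 1*(-9))*(-171728 + (1964816 - 1*1700925)) = (813347 + 9)*(-171728 + (1964816 - 1700925)) = 813356*(-171728 + 263891) = 813356*92163 = 74961329028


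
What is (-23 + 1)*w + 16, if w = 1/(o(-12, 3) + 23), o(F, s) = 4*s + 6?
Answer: 634/41 ≈ 15.463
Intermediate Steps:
o(F, s) = 6 + 4*s
w = 1/41 (w = 1/((6 + 4*3) + 23) = 1/((6 + 12) + 23) = 1/(18 + 23) = 1/41 ≈ 0.024390)
(-23 + 1)*w + 16 = (-23 + 1)*(1/41) + 16 = -22*1/41 + 16 = -22/41 + 16 = 634/41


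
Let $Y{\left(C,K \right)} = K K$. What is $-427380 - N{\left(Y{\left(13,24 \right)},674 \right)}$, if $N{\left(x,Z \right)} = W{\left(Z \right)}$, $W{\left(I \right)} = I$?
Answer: $-428054$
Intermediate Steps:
$Y{\left(C,K \right)} = K^{2}$
$N{\left(x,Z \right)} = Z$
$-427380 - N{\left(Y{\left(13,24 \right)},674 \right)} = -427380 - 674 = -428054$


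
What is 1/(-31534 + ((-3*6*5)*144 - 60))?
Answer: -1/44554 ≈ -2.2445e-5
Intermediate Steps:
1/(-31534 + ((-3*6*5)*144 - 60)) = 1/(-31534 + (-18*5*144 - 60)) = 1/(-31534 + (-90*144 - 60)) = 1/(-31534 + (-12960 - 60)) = 1/(-31534 - 13020) = 1/(-44554) = -1/44554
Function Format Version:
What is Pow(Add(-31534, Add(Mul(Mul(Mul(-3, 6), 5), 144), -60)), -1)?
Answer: Rational(-1, 44554) ≈ -2.2445e-5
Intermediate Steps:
Pow(Add(-31534, Add(Mul(Mul(Mul(-3, 6), 5), 144), -60)), -1) = Pow(Add(-31534, Add(Mul(Mul(-18, 5), 144), -60)), -1) = Pow(Add(-31534, Add(Mul(-90, 144), -60)), -1) = Pow(Add(-31534, Add(-12960, -60)), -1) = Pow(Add(-31534, -13020), -1) = Pow(-44554, -1) = Rational(-1, 44554)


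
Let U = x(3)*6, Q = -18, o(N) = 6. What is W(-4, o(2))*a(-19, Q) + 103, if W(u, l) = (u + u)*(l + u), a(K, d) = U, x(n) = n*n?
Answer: -761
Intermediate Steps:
x(n) = n²
U = 54 (U = 3²*6 = 9*6 = 54)
a(K, d) = 54
W(u, l) = 2*u*(l + u) (W(u, l) = (2*u)*(l + u) = 2*u*(l + u))
W(-4, o(2))*a(-19, Q) + 103 = (2*(-4)*(6 - 4))*54 + 103 = (2*(-4)*2)*54 + 103 = -16*54 + 103 = -864 + 103 = -761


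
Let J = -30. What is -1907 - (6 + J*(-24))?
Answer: -2633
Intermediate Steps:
-1907 - (6 + J*(-24)) = -1907 - (6 - 30*(-24)) = -1907 - (6 + 720) = -1907 - 1*726 = -1907 - 726 = -2633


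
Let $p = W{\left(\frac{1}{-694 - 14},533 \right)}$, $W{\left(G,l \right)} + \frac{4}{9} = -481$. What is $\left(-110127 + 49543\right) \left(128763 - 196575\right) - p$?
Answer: $\frac{36974904205}{9} \approx 4.1083 \cdot 10^{9}$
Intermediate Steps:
$W{\left(G,l \right)} = - \frac{4333}{9}$ ($W{\left(G,l \right)} = - \frac{4}{9} - 481 = - \frac{4333}{9}$)
$p = - \frac{4333}{9} \approx -481.44$
$\left(-110127 + 49543\right) \left(128763 - 196575\right) - p = \left(-110127 + 49543\right) \left(128763 - 196575\right) - - \frac{4333}{9} = \left(-60584\right) \left(-67812\right) + \frac{4333}{9} = 4108322208 + \frac{4333}{9} = \frac{36974904205}{9}$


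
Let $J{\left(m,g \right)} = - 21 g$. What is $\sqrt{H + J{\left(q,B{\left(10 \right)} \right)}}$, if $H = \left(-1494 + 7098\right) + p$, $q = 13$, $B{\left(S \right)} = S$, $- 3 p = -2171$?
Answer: $\frac{\sqrt{55059}}{3} \approx 78.216$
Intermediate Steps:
$p = \frac{2171}{3}$ ($p = \left(- \frac{1}{3}\right) \left(-2171\right) = \frac{2171}{3} \approx 723.67$)
$H = \frac{18983}{3}$ ($H = \left(-1494 + 7098\right) + \frac{2171}{3} = 5604 + \frac{2171}{3} = \frac{18983}{3} \approx 6327.7$)
$\sqrt{H + J{\left(q,B{\left(10 \right)} \right)}} = \sqrt{\frac{18983}{3} - 210} = \sqrt{\frac{18353}{3}} = \frac{\sqrt{55059}}{3}$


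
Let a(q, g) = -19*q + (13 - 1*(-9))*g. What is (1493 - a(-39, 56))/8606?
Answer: -240/4303 ≈ -0.055775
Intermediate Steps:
a(q, g) = -19*q + 22*g (a(q, g) = -19*q + (13 + 9)*g = -19*q + 22*g)
(1493 - a(-39, 56))/8606 = (1493 - (-19*(-39) + 22*56))/8606 = (1493 - (741 + 1232))*(1/8606) = (1493 - 1*1973)*(1/8606) = (1493 - 1973)*(1/8606) = -480*1/8606 = -240/4303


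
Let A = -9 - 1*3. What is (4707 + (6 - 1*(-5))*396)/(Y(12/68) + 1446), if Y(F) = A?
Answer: 3021/478 ≈ 6.3201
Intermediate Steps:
A = -12 (A = -9 - 3 = -12)
Y(F) = -12
(4707 + (6 - 1*(-5))*396)/(Y(12/68) + 1446) = (4707 + (6 - 1*(-5))*396)/(-12 + 1446) = (4707 + (6 + 5)*396)/1434 = (4707 + 11*396)*(1/1434) = (4707 + 4356)*(1/1434) = 9063*(1/1434) = 3021/478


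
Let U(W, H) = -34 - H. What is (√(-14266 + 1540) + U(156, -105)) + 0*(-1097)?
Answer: 71 + 3*I*√1414 ≈ 71.0 + 112.81*I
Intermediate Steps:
(√(-14266 + 1540) + U(156, -105)) + 0*(-1097) = (√(-14266 + 1540) + (-34 - 1*(-105))) + 0*(-1097) = (√(-12726) + (-34 + 105)) + 0 = (3*I*√1414 + 71) + 0 = (71 + 3*I*√1414) + 0 = 71 + 3*I*√1414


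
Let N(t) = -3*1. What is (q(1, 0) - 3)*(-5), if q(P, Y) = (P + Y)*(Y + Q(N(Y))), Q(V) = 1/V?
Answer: 50/3 ≈ 16.667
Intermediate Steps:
N(t) = -3
q(P, Y) = (-⅓ + Y)*(P + Y) (q(P, Y) = (P + Y)*(Y + 1/(-3)) = (P + Y)*(Y - ⅓) = (P + Y)*(-⅓ + Y) = (-⅓ + Y)*(P + Y))
(q(1, 0) - 3)*(-5) = ((0² - ⅓*1 - ⅓*0 + 1*0) - 3)*(-5) = ((0 - ⅓ + 0 + 0) - 3)*(-5) = (-⅓ - 3)*(-5) = -10/3*(-5) = 50/3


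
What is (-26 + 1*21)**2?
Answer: 25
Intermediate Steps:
(-26 + 1*21)**2 = (-26 + 21)**2 = (-5)**2 = 25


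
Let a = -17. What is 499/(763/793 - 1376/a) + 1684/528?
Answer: 1352809027/145746348 ≈ 9.2819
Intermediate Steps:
499/(763/793 - 1376/a) + 1684/528 = 499/(763/793 - 1376/(-17)) + 1684/528 = 499/(763*(1/793) - 1376*(-1/17)) + 1684*(1/528) = 499/(763/793 + 1376/17) + 421/132 = 499/(1104139/13481) + 421/132 = 499*(13481/1104139) + 421/132 = 6727019/1104139 + 421/132 = 1352809027/145746348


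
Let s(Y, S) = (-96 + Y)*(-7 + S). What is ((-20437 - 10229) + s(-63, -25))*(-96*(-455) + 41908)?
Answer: -2189169864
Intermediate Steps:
((-20437 - 10229) + s(-63, -25))*(-96*(-455) + 41908) = ((-20437 - 10229) + (672 - 96*(-25) - 7*(-63) - 25*(-63)))*(-96*(-455) + 41908) = (-30666 + (672 + 2400 + 441 + 1575))*(43680 + 41908) = (-30666 + 5088)*85588 = -25578*85588 = -2189169864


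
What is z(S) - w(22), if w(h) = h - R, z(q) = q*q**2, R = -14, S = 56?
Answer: 175580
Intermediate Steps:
z(q) = q**3
w(h) = 14 + h (w(h) = h - 1*(-14) = h + 14 = 14 + h)
z(S) - w(22) = 56**3 - (14 + 22) = 175616 - 1*36 = 175616 - 36 = 175580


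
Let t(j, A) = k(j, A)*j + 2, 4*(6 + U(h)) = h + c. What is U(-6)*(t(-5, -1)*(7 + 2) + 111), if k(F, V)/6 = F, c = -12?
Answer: -31059/2 ≈ -15530.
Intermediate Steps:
k(F, V) = 6*F
U(h) = -9 + h/4 (U(h) = -6 + (h - 12)/4 = -6 + (-12 + h)/4 = -6 + (-3 + h/4) = -9 + h/4)
t(j, A) = 2 + 6*j² (t(j, A) = (6*j)*j + 2 = 6*j² + 2 = 2 + 6*j²)
U(-6)*(t(-5, -1)*(7 + 2) + 111) = (-9 + (¼)*(-6))*((2 + 6*(-5)²)*(7 + 2) + 111) = (-9 - 3/2)*((2 + 6*25)*9 + 111) = -21*((2 + 150)*9 + 111)/2 = -21*(152*9 + 111)/2 = -21*(1368 + 111)/2 = -21/2*1479 = -31059/2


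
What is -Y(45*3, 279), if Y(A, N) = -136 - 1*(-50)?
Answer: 86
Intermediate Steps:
Y(A, N) = -86 (Y(A, N) = -136 + 50 = -86)
-Y(45*3, 279) = -1*(-86) = 86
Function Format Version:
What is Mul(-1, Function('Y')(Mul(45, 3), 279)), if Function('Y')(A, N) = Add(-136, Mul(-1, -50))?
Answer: 86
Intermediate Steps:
Function('Y')(A, N) = -86 (Function('Y')(A, N) = Add(-136, 50) = -86)
Mul(-1, Function('Y')(Mul(45, 3), 279)) = Mul(-1, -86) = 86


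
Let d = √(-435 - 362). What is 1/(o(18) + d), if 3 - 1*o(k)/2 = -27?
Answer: 60/4397 - I*√797/4397 ≈ 0.013646 - 0.0064206*I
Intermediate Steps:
o(k) = 60 (o(k) = 6 - 2*(-27) = 6 + 54 = 60)
d = I*√797 (d = √(-797) = I*√797 ≈ 28.231*I)
1/(o(18) + d) = 1/(60 + I*√797)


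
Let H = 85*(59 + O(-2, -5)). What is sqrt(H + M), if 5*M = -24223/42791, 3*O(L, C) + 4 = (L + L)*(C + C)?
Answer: sqrt(276257455488910)/213955 ≈ 77.685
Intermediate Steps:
O(L, C) = -4/3 + 4*C*L/3 (O(L, C) = -4/3 + ((L + L)*(C + C))/3 = -4/3 + ((2*L)*(2*C))/3 = -4/3 + (4*C*L)/3 = -4/3 + 4*C*L/3)
M = -24223/213955 (M = (-24223/42791)/5 = (-24223*1/42791)/5 = (1/5)*(-24223/42791) = -24223/213955 ≈ -0.11322)
H = 6035 (H = 85*(59 + (-4/3 + (4/3)*(-5)*(-2))) = 85*(59 + (-4/3 + 40/3)) = 85*(59 + 12) = 85*71 = 6035)
sqrt(H + M) = sqrt(6035 - 24223/213955) = sqrt(1291194202/213955) = sqrt(276257455488910)/213955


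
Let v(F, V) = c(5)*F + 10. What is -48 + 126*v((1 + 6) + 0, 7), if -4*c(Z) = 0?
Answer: 1212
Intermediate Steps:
c(Z) = 0 (c(Z) = -¼*0 = 0)
v(F, V) = 10 (v(F, V) = 0*F + 10 = 0 + 10 = 10)
-48 + 126*v((1 + 6) + 0, 7) = -48 + 126*10 = -48 + 1260 = 1212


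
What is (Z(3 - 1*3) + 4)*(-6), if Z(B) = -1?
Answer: -18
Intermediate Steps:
(Z(3 - 1*3) + 4)*(-6) = (-1 + 4)*(-6) = 3*(-6) = -18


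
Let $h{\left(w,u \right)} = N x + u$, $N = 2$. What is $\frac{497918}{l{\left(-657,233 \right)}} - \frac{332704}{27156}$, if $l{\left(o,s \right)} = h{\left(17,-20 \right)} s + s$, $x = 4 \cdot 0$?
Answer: $- \frac{3748585454}{30054903} \approx -124.72$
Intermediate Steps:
$x = 0$
$h{\left(w,u \right)} = u$ ($h{\left(w,u \right)} = 2 \cdot 0 + u = 0 + u = u$)
$l{\left(o,s \right)} = - 19 s$ ($l{\left(o,s \right)} = - 20 s + s = - 19 s$)
$\frac{497918}{l{\left(-657,233 \right)}} - \frac{332704}{27156} = \frac{497918}{\left(-19\right) 233} - \frac{332704}{27156} = \frac{497918}{-4427} - \frac{83176}{6789} = 497918 \left(- \frac{1}{4427}\right) - \frac{83176}{6789} = - \frac{497918}{4427} - \frac{83176}{6789} = - \frac{3748585454}{30054903}$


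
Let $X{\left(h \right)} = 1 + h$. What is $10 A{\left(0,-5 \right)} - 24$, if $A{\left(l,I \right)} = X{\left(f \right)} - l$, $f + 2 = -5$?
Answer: $-84$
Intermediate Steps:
$f = -7$ ($f = -2 - 5 = -7$)
$A{\left(l,I \right)} = -6 - l$ ($A{\left(l,I \right)} = \left(1 - 7\right) - l = -6 - l$)
$10 A{\left(0,-5 \right)} - 24 = 10 \left(-6 - 0\right) - 24 = 10 \left(-6 + 0\right) - 24 = 10 \left(-6\right) - 24 = -60 - 24 = -84$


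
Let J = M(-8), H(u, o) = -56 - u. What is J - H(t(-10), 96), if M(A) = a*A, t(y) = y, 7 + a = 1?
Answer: 94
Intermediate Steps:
a = -6 (a = -7 + 1 = -6)
M(A) = -6*A
J = 48 (J = -6*(-8) = 48)
J - H(t(-10), 96) = 48 - (-56 - 1*(-10)) = 48 - (-56 + 10) = 48 - 1*(-46) = 48 + 46 = 94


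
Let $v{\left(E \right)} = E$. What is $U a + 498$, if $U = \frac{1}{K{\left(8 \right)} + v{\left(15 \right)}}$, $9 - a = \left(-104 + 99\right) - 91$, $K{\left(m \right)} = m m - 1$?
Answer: $\frac{12983}{26} \approx 499.35$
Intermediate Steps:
$K{\left(m \right)} = -1 + m^{2}$ ($K{\left(m \right)} = m^{2} - 1 = -1 + m^{2}$)
$a = 105$ ($a = 9 - \left(\left(-104 + 99\right) - 91\right) = 9 - \left(-5 - 91\right) = 9 - -96 = 9 + 96 = 105$)
$U = \frac{1}{78}$ ($U = \frac{1}{\left(-1 + 8^{2}\right) + 15} = \frac{1}{\left(-1 + 64\right) + 15} = \frac{1}{63 + 15} = \frac{1}{78} \approx 0.012821$)
$U a + 498 = \frac{1}{78} \cdot 105 + 498 = \frac{35}{26} + 498 = \frac{12983}{26}$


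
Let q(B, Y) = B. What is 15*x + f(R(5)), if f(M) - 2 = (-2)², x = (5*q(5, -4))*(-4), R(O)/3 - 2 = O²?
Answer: -1494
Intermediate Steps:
R(O) = 6 + 3*O²
x = -100 (x = (5*5)*(-4) = 25*(-4) = -100)
f(M) = 6 (f(M) = 2 + (-2)² = 2 + 4 = 6)
15*x + f(R(5)) = 15*(-100) + 6 = -1500 + 6 = -1494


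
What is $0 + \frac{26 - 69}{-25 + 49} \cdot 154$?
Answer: $- \frac{3311}{12} \approx -275.92$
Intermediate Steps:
$0 + \frac{26 - 69}{-25 + 49} \cdot 154 = 0 + - \frac{43}{24} \cdot 154 = 0 + \left(-43\right) \frac{1}{24} \cdot 154 = 0 - \frac{3311}{12} = - \frac{3311}{12}$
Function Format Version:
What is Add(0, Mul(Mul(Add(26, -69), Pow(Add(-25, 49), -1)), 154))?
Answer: Rational(-3311, 12) ≈ -275.92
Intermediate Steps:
Add(0, Mul(Mul(Add(26, -69), Pow(Add(-25, 49), -1)), 154)) = Add(0, Mul(Mul(-43, Pow(24, -1)), 154)) = Add(0, Mul(Mul(-43, Rational(1, 24)), 154)) = Add(0, Mul(Rational(-43, 24), 154)) = Add(0, Rational(-3311, 12)) = Rational(-3311, 12)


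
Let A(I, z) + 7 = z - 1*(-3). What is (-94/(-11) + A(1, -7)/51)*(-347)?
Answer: -1621531/561 ≈ -2890.4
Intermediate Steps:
A(I, z) = -4 + z (A(I, z) = -7 + (z - 1*(-3)) = -7 + (z + 3) = -7 + (3 + z) = -4 + z)
(-94/(-11) + A(1, -7)/51)*(-347) = (-94/(-11) + (-4 - 7)/51)*(-347) = (-94*(-1/11) - 11*1/51)*(-347) = (94/11 - 11/51)*(-347) = (4673/561)*(-347) = -1621531/561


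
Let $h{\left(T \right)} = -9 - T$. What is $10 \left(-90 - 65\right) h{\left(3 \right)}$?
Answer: $18600$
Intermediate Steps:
$10 \left(-90 - 65\right) h{\left(3 \right)} = 10 \left(-90 - 65\right) \left(-9 - 3\right) = 10 \left(-155\right) \left(-9 - 3\right) = \left(-1550\right) \left(-12\right) = 18600$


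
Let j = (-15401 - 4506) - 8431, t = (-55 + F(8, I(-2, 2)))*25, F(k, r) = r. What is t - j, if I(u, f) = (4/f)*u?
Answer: 26863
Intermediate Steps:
I(u, f) = 4*u/f
t = -1475 (t = (-55 + 4*(-2)/2)*25 = (-55 + 4*(-2)*(½))*25 = (-55 - 4)*25 = -59*25 = -1475)
j = -28338 (j = -19907 - 8431 = -28338)
t - j = -1475 - 1*(-28338) = -1475 + 28338 = 26863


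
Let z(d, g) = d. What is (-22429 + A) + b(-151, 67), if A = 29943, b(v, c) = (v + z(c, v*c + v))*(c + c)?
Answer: -3742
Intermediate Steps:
b(v, c) = 2*c*(c + v) (b(v, c) = (v + c)*(c + c) = (c + v)*(2*c) = 2*c*(c + v))
(-22429 + A) + b(-151, 67) = (-22429 + 29943) + 2*67*(67 - 151) = 7514 + 2*67*(-84) = 7514 - 11256 = -3742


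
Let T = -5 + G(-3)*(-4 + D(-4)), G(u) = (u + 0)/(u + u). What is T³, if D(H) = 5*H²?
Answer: 35937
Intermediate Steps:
G(u) = ½ (G(u) = u/((2*u)) = u*(1/(2*u)) = ½)
T = 33 (T = -5 + (-4 + 5*(-4)²)/2 = -5 + (-4 + 5*16)/2 = -5 + (-4 + 80)/2 = -5 + (½)*76 = -5 + 38 = 33)
T³ = 33³ = 35937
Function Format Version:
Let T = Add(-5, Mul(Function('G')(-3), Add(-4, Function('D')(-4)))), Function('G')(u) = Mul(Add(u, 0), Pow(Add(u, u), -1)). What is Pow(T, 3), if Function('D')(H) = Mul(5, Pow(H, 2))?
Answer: 35937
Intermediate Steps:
Function('G')(u) = Rational(1, 2) (Function('G')(u) = Mul(u, Pow(Mul(2, u), -1)) = Mul(u, Mul(Rational(1, 2), Pow(u, -1))) = Rational(1, 2))
T = 33 (T = Add(-5, Mul(Rational(1, 2), Add(-4, Mul(5, Pow(-4, 2))))) = Add(-5, Mul(Rational(1, 2), Add(-4, Mul(5, 16)))) = Add(-5, Mul(Rational(1, 2), Add(-4, 80))) = Add(-5, Mul(Rational(1, 2), 76)) = Add(-5, 38) = 33)
Pow(T, 3) = Pow(33, 3) = 35937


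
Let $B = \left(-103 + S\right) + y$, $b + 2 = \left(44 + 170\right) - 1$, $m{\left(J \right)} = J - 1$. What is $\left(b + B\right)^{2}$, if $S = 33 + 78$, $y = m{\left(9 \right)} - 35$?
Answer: $36864$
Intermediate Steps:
$m{\left(J \right)} = -1 + J$
$y = -27$ ($y = \left(-1 + 9\right) - 35 = 8 - 35 = -27$)
$S = 111$
$b = 211$ ($b = -2 + \left(\left(44 + 170\right) - 1\right) = -2 + \left(214 - 1\right) = -2 + 213 = 211$)
$B = -19$ ($B = \left(-103 + 111\right) - 27 = 8 - 27 = -19$)
$\left(b + B\right)^{2} = \left(211 - 19\right)^{2} = 192^{2} = 36864$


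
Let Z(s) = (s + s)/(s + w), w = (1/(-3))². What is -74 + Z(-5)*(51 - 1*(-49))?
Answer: 1436/11 ≈ 130.55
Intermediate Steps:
w = ⅑ (w = (1*(-⅓))² = (-⅓)² = ⅑ ≈ 0.11111)
Z(s) = 2*s/(⅑ + s) (Z(s) = (s + s)/(s + ⅑) = (2*s)/(⅑ + s) = 2*s/(⅑ + s))
-74 + Z(-5)*(51 - 1*(-49)) = -74 + (18*(-5)/(1 + 9*(-5)))*(51 - 1*(-49)) = -74 + (18*(-5)/(1 - 45))*(51 + 49) = -74 + (18*(-5)/(-44))*100 = -74 + (18*(-5)*(-1/44))*100 = -74 + (45/22)*100 = -74 + 2250/11 = 1436/11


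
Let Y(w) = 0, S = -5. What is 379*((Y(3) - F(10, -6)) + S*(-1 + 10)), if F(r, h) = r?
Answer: -20845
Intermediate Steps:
379*((Y(3) - F(10, -6)) + S*(-1 + 10)) = 379*((0 - 1*10) - 5*(-1 + 10)) = 379*((0 - 10) - 5*9) = 379*(-10 - 45) = 379*(-55) = -20845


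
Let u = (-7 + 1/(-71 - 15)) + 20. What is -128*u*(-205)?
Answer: 14655040/43 ≈ 3.4082e+5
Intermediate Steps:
u = 1117/86 (u = (-7 + 1/(-86)) + 20 = (-7 - 1/86) + 20 = -603/86 + 20 = 1117/86 ≈ 12.988)
-128*u*(-205) = -128*1117/86*(-205) = -71488/43*(-205) = 14655040/43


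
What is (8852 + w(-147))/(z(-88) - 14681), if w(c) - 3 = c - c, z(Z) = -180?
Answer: -115/193 ≈ -0.59585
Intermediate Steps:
w(c) = 3 (w(c) = 3 + (c - c) = 3 + 0 = 3)
(8852 + w(-147))/(z(-88) - 14681) = (8852 + 3)/(-180 - 14681) = 8855/(-14861) = 8855*(-1/14861) = -115/193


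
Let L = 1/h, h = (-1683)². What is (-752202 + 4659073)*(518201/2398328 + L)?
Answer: 5734509280287669407/6793237678392 ≈ 8.4415e+5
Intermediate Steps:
h = 2832489
L = 1/2832489 ≈ 3.5305e-7
(-752202 + 4659073)*(518201/2398328 + L) = (-752202 + 4659073)*(518201/2398328 + 1/2832489) = 3906871*(518201*(1/2398328) + 1/2832489) = 3906871*(518201/2398328 + 1/2832489) = 3906871*(1467801030617/6793237678392) = 5734509280287669407/6793237678392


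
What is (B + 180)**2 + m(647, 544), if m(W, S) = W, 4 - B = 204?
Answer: 1047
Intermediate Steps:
B = -200 (B = 4 - 1*204 = 4 - 204 = -200)
(B + 180)**2 + m(647, 544) = (-200 + 180)**2 + 647 = (-20)**2 + 647 = 400 + 647 = 1047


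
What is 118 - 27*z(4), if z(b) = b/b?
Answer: 91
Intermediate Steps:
z(b) = 1
118 - 27*z(4) = 118 - 27*1 = 118 - 27 = 91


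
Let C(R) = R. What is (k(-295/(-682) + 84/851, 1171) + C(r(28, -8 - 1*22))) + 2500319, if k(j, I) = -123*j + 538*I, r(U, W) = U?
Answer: 1816757966831/580382 ≈ 3.1303e+6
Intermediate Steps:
(k(-295/(-682) + 84/851, 1171) + C(r(28, -8 - 1*22))) + 2500319 = ((-123*(-295/(-682) + 84/851) + 538*1171) + 28) + 2500319 = ((-123*(-295*(-1/682) + 84*(1/851)) + 629998) + 28) + 2500319 = ((-123*(295/682 + 84/851) + 629998) + 28) + 2500319 = ((-123*308333/580382 + 629998) + 28) + 2500319 = ((-37924959/580382 + 629998) + 28) + 2500319 = (365601574277/580382 + 28) + 2500319 = 365617824973/580382 + 2500319 = 1816757966831/580382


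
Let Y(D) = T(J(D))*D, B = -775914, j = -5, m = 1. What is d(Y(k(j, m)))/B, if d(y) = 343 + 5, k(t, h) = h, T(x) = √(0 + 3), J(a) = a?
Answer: -58/129319 ≈ -0.00044850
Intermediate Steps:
T(x) = √3
Y(D) = D*√3 (Y(D) = √3*D = D*√3)
d(y) = 348
d(Y(k(j, m)))/B = 348/(-775914) = 348*(-1/775914) = -58/129319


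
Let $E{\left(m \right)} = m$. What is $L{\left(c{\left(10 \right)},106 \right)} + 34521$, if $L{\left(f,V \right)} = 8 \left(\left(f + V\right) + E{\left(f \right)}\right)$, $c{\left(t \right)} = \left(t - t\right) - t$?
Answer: $35209$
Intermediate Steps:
$c{\left(t \right)} = - t$ ($c{\left(t \right)} = 0 - t = - t$)
$L{\left(f,V \right)} = 8 V + 16 f$ ($L{\left(f,V \right)} = 8 \left(\left(f + V\right) + f\right) = 8 \left(\left(V + f\right) + f\right) = 8 \left(V + 2 f\right) = 8 V + 16 f$)
$L{\left(c{\left(10 \right)},106 \right)} + 34521 = \left(8 \cdot 106 + 16 \left(\left(-1\right) 10\right)\right) + 34521 = \left(848 + 16 \left(-10\right)\right) + 34521 = \left(848 - 160\right) + 34521 = 688 + 34521 = 35209$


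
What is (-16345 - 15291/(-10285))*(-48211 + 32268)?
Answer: 2679907241062/10285 ≈ 2.6056e+8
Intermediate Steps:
(-16345 - 15291/(-10285))*(-48211 + 32268) = (-16345 - 15291*(-1/10285))*(-15943) = (-16345 + 15291/10285)*(-15943) = -168093034/10285*(-15943) = 2679907241062/10285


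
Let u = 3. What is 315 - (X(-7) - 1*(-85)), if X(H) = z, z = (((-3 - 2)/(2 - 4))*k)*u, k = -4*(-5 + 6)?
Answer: 260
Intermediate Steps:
k = -4 (k = -4*1 = -4)
z = -30 (z = (((-3 - 2)/(2 - 4))*(-4))*3 = (-5/(-2)*(-4))*3 = (-5*(-½)*(-4))*3 = ((5/2)*(-4))*3 = -10*3 = -30)
X(H) = -30
315 - (X(-7) - 1*(-85)) = 315 - (-30 - 1*(-85)) = 315 - (-30 + 85) = 315 - 1*55 = 315 - 55 = 260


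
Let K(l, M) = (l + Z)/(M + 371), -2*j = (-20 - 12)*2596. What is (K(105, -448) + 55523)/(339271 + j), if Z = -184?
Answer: 4275350/29322139 ≈ 0.14581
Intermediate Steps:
j = 41536 (j = -(-20 - 12)*2596/2 = -(-16)*2596 = -½*(-83072) = 41536)
K(l, M) = (-184 + l)/(371 + M) (K(l, M) = (l - 184)/(M + 371) = (-184 + l)/(371 + M))
(K(105, -448) + 55523)/(339271 + j) = ((-184 + 105)/(371 - 448) + 55523)/(339271 + 41536) = (-79/(-77) + 55523)/380807 = (-1/77*(-79) + 55523)*(1/380807) = (79/77 + 55523)*(1/380807) = (4275350/77)*(1/380807) = 4275350/29322139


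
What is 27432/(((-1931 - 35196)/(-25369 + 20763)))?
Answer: 126351792/37127 ≈ 3403.2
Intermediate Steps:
27432/(((-1931 - 35196)/(-25369 + 20763))) = 27432/((-37127/(-4606))) = 27432/((-37127*(-1/4606))) = 27432/(37127/4606) = 27432*(4606/37127) = 126351792/37127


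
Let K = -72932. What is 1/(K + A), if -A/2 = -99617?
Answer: 1/126302 ≈ 7.9175e-6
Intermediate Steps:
A = 199234 (A = -2*(-99617) = 199234)
1/(K + A) = 1/(-72932 + 199234) = 1/126302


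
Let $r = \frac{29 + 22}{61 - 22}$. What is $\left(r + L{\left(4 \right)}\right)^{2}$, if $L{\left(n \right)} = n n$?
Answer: $\frac{50625}{169} \approx 299.56$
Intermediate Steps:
$L{\left(n \right)} = n^{2}$
$r = \frac{17}{13}$ ($r = \frac{51}{39} = 51 \cdot \frac{1}{39} = \frac{17}{13} \approx 1.3077$)
$\left(r + L{\left(4 \right)}\right)^{2} = \left(\frac{17}{13} + 4^{2}\right)^{2} = \left(\frac{17}{13} + 16\right)^{2} = \left(\frac{225}{13}\right)^{2} = \frac{50625}{169}$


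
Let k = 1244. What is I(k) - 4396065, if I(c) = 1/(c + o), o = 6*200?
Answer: -10743982859/2444 ≈ -4.3961e+6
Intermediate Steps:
o = 1200
I(c) = 1/(1200 + c) (I(c) = 1/(c + 1200) = 1/(1200 + c))
I(k) - 4396065 = 1/(1200 + 1244) - 4396065 = 1/2444 - 4396065 = -10743982859/2444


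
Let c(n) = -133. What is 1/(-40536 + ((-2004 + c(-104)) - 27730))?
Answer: -1/70403 ≈ -1.4204e-5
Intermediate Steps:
1/(-40536 + ((-2004 + c(-104)) - 27730)) = 1/(-40536 + ((-2004 - 133) - 27730)) = 1/(-40536 + (-2137 - 27730)) = 1/(-40536 - 29867) = 1/(-70403) = -1/70403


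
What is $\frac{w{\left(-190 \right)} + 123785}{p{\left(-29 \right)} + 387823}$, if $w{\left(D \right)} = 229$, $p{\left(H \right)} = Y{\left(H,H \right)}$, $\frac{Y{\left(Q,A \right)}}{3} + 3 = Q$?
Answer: $\frac{124014}{387727} \approx 0.31985$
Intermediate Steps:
$Y{\left(Q,A \right)} = -9 + 3 Q$
$p{\left(H \right)} = -9 + 3 H$
$\frac{w{\left(-190 \right)} + 123785}{p{\left(-29 \right)} + 387823} = \frac{229 + 123785}{\left(-9 + 3 \left(-29\right)\right) + 387823} = \frac{124014}{\left(-9 - 87\right) + 387823} = \frac{124014}{-96 + 387823} = \frac{124014}{387727}$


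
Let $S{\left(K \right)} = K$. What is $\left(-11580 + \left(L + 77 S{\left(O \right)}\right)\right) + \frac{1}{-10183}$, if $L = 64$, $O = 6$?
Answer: $- \frac{112562883}{10183} \approx -11054.0$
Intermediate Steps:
$\left(-11580 + \left(L + 77 S{\left(O \right)}\right)\right) + \frac{1}{-10183} = \left(-11580 + \left(64 + 77 \cdot 6\right)\right) + \frac{1}{-10183} = \left(-11580 + \left(64 + 462\right)\right) - \frac{1}{10183} = \left(-11580 + 526\right) - \frac{1}{10183} = -11054 - \frac{1}{10183} = - \frac{112562883}{10183}$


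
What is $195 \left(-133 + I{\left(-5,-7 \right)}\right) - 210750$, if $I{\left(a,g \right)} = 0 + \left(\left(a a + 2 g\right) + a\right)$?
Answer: $-235515$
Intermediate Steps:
$I{\left(a,g \right)} = a + a^{2} + 2 g$ ($I{\left(a,g \right)} = 0 + \left(\left(a^{2} + 2 g\right) + a\right) = 0 + \left(a + a^{2} + 2 g\right) = a + a^{2} + 2 g$)
$195 \left(-133 + I{\left(-5,-7 \right)}\right) - 210750 = 195 \left(-133 + \left(-5 + \left(-5\right)^{2} + 2 \left(-7\right)\right)\right) - 210750 = 195 \left(-133 - -6\right) - 210750 = 195 \left(-133 + 6\right) - 210750 = 195 \left(-127\right) - 210750 = -24765 - 210750 = -235515$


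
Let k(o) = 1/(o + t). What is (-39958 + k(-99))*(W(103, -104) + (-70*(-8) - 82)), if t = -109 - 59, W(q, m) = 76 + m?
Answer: -1600318050/89 ≈ -1.7981e+7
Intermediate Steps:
t = -168
k(o) = 1/(-168 + o) (k(o) = 1/(o - 168) = 1/(-168 + o))
(-39958 + k(-99))*(W(103, -104) + (-70*(-8) - 82)) = (-39958 + 1/(-168 - 99))*((76 - 104) + (-70*(-8) - 82)) = (-39958 + 1/(-267))*(-28 + (560 - 82)) = (-39958 - 1/267)*(-28 + 478) = -10668787/267*450 = -1600318050/89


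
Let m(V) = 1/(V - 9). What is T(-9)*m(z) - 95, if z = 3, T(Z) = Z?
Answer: -187/2 ≈ -93.500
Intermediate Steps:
m(V) = 1/(-9 + V)
T(-9)*m(z) - 95 = -9/(-9 + 3) - 95 = -9/(-6) - 95 = -9*(-⅙) - 95 = 3/2 - 95 = -187/2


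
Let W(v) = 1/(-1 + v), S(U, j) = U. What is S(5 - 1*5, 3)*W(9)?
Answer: 0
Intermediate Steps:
S(5 - 1*5, 3)*W(9) = (5 - 1*5)/(-1 + 9) = (5 - 5)/8 = 0*(⅛) = 0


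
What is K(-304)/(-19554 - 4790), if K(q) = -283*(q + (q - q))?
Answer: -10754/3043 ≈ -3.5340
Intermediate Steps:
K(q) = -283*q (K(q) = -283*(q + 0) = -283*q)
K(-304)/(-19554 - 4790) = (-283*(-304))/(-19554 - 4790) = 86032/(-24344) = 86032*(-1/24344) = -10754/3043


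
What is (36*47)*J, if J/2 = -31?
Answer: -104904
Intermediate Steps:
J = -62 (J = 2*(-31) = -62)
(36*47)*J = (36*47)*(-62) = 1692*(-62) = -104904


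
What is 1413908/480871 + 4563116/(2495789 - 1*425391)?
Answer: 2560811224710/497797178329 ≈ 5.1443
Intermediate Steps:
1413908/480871 + 4563116/(2495789 - 1*425391) = 1413908*(1/480871) + 4563116/(2495789 - 425391) = 1413908/480871 + 4563116/2070398 = 1413908/480871 + 4563116*(1/2070398) = 1413908/480871 + 2281558/1035199 = 2560811224710/497797178329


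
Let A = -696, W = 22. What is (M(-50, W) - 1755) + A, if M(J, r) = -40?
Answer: -2491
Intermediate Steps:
(M(-50, W) - 1755) + A = (-40 - 1755) - 696 = -1795 - 696 = -2491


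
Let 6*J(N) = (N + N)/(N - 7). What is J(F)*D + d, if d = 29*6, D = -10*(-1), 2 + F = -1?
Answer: 175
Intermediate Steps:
F = -3 (F = -2 - 1 = -3)
D = 10
J(N) = N/(3*(-7 + N)) (J(N) = ((N + N)/(N - 7))/6 = ((2*N)/(-7 + N))/6 = (2*N/(-7 + N))/6 = N/(3*(-7 + N)))
d = 174
J(F)*D + d = ((⅓)*(-3)/(-7 - 3))*10 + 174 = ((⅓)*(-3)/(-10))*10 + 174 = ((⅓)*(-3)*(-⅒))*10 + 174 = (⅒)*10 + 174 = 1 + 174 = 175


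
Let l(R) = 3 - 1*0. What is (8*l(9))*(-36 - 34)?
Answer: -1680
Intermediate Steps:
l(R) = 3 (l(R) = 3 + 0 = 3)
(8*l(9))*(-36 - 34) = (8*3)*(-36 - 34) = 24*(-70) = -1680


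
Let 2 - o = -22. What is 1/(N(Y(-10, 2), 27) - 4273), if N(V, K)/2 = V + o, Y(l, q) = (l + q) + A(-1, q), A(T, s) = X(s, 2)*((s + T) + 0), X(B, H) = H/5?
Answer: -5/21201 ≈ -0.00023584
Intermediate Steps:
o = 24 (o = 2 - 1*(-22) = 2 + 22 = 24)
X(B, H) = H/5 (X(B, H) = H*(⅕) = H/5)
A(T, s) = 2*T/5 + 2*s/5 (A(T, s) = ((⅕)*2)*((s + T) + 0) = 2*((T + s) + 0)/5 = 2*(T + s)/5 = 2*T/5 + 2*s/5)
Y(l, q) = -⅖ + l + 7*q/5 (Y(l, q) = (l + q) + ((⅖)*(-1) + 2*q/5) = (l + q) + (-⅖ + 2*q/5) = -⅖ + l + 7*q/5)
N(V, K) = 48 + 2*V (N(V, K) = 2*(V + 24) = 2*(24 + V) = 48 + 2*V)
1/(N(Y(-10, 2), 27) - 4273) = 1/((48 + 2*(-⅖ - 10 + (7/5)*2)) - 4273) = 1/((48 + 2*(-⅖ - 10 + 14/5)) - 4273) = 1/((48 + 2*(-38/5)) - 4273) = 1/((48 - 76/5) - 4273) = 1/(164/5 - 4273) = 1/(-21201/5) = -5/21201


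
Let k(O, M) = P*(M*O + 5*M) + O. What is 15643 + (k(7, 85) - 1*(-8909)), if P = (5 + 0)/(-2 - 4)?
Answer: 23709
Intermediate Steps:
P = -⅚ (P = 5/(-6) = 5*(-⅙) = -⅚ ≈ -0.83333)
k(O, M) = O - 25*M/6 - 5*M*O/6 (k(O, M) = -5*(M*O + 5*M)/6 + O = -5*(5*M + M*O)/6 + O = (-25*M/6 - 5*M*O/6) + O = O - 25*M/6 - 5*M*O/6)
15643 + (k(7, 85) - 1*(-8909)) = 15643 + ((7 - 25/6*85 - ⅚*85*7) - 1*(-8909)) = 15643 + ((7 - 2125/6 - 2975/6) + 8909) = 15643 + (-843 + 8909) = 15643 + 8066 = 23709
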